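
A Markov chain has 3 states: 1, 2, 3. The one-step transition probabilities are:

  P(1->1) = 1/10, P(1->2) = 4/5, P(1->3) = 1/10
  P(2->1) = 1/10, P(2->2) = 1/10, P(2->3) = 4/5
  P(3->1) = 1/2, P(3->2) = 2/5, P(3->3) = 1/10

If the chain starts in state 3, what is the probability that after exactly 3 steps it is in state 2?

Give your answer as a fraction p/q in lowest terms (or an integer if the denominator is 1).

Answer: 39/125

Derivation:
Computing P^3 by repeated multiplication:
P^1 =
  1: [1/10, 4/5, 1/10]
  2: [1/10, 1/10, 4/5]
  3: [1/2, 2/5, 1/10]
P^2 =
  1: [7/50, 1/5, 33/50]
  2: [21/50, 41/100, 17/100]
  3: [7/50, 12/25, 19/50]
P^3 =
  1: [91/250, 99/250, 6/25]
  2: [21/125, 89/200, 387/1000]
  3: [63/250, 39/125, 109/250]

(P^3)[3 -> 2] = 39/125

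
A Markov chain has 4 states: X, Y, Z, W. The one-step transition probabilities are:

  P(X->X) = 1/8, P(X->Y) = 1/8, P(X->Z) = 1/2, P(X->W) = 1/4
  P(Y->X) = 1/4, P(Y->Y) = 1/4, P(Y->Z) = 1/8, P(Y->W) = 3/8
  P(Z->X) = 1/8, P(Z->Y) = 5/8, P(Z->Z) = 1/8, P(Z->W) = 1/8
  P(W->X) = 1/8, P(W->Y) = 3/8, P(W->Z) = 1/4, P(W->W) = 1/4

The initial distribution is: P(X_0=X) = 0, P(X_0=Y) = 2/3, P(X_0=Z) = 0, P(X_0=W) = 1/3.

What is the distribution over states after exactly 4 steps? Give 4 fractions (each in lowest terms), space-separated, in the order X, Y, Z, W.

Answer: 2081/12288 4225/12288 2701/12288 3281/12288

Derivation:
Propagating the distribution step by step (d_{t+1} = d_t * P):
d_0 = (X=0, Y=2/3, Z=0, W=1/3)
  d_1[X] = 0*1/8 + 2/3*1/4 + 0*1/8 + 1/3*1/8 = 5/24
  d_1[Y] = 0*1/8 + 2/3*1/4 + 0*5/8 + 1/3*3/8 = 7/24
  d_1[Z] = 0*1/2 + 2/3*1/8 + 0*1/8 + 1/3*1/4 = 1/6
  d_1[W] = 0*1/4 + 2/3*3/8 + 0*1/8 + 1/3*1/4 = 1/3
d_1 = (X=5/24, Y=7/24, Z=1/6, W=1/3)
  d_2[X] = 5/24*1/8 + 7/24*1/4 + 1/6*1/8 + 1/3*1/8 = 31/192
  d_2[Y] = 5/24*1/8 + 7/24*1/4 + 1/6*5/8 + 1/3*3/8 = 21/64
  d_2[Z] = 5/24*1/2 + 7/24*1/8 + 1/6*1/8 + 1/3*1/4 = 47/192
  d_2[W] = 5/24*1/4 + 7/24*3/8 + 1/6*1/8 + 1/3*1/4 = 17/64
d_2 = (X=31/192, Y=21/64, Z=47/192, W=17/64)
  d_3[X] = 31/192*1/8 + 21/64*1/4 + 47/192*1/8 + 17/64*1/8 = 85/512
  d_3[Y] = 31/192*1/8 + 21/64*1/4 + 47/192*5/8 + 17/64*3/8 = 545/1536
  d_3[Z] = 31/192*1/2 + 21/64*1/8 + 47/192*1/8 + 17/64*1/4 = 7/32
  d_3[W] = 31/192*1/4 + 21/64*3/8 + 47/192*1/8 + 17/64*1/4 = 25/96
d_3 = (X=85/512, Y=545/1536, Z=7/32, W=25/96)
  d_4[X] = 85/512*1/8 + 545/1536*1/4 + 7/32*1/8 + 25/96*1/8 = 2081/12288
  d_4[Y] = 85/512*1/8 + 545/1536*1/4 + 7/32*5/8 + 25/96*3/8 = 4225/12288
  d_4[Z] = 85/512*1/2 + 545/1536*1/8 + 7/32*1/8 + 25/96*1/4 = 2701/12288
  d_4[W] = 85/512*1/4 + 545/1536*3/8 + 7/32*1/8 + 25/96*1/4 = 3281/12288
d_4 = (X=2081/12288, Y=4225/12288, Z=2701/12288, W=3281/12288)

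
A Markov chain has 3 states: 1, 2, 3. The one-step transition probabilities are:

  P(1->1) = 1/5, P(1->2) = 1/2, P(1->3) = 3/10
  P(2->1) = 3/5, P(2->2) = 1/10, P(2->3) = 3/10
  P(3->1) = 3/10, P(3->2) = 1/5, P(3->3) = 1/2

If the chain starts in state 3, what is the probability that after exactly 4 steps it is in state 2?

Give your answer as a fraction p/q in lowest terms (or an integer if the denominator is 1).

Answer: 693/2500

Derivation:
Computing P^4 by repeated multiplication:
P^1 =
  1: [1/5, 1/2, 3/10]
  2: [3/5, 1/10, 3/10]
  3: [3/10, 1/5, 1/2]
P^2 =
  1: [43/100, 21/100, 9/25]
  2: [27/100, 37/100, 9/25]
  3: [33/100, 27/100, 2/5]
P^3 =
  1: [8/25, 77/250, 93/250]
  2: [48/125, 61/250, 93/250]
  3: [87/250, 34/125, 19/50]
P^4 =
  1: [901/2500, 663/2500, 234/625]
  2: [837/2500, 727/2500, 234/625]
  3: [867/2500, 693/2500, 47/125]

(P^4)[3 -> 2] = 693/2500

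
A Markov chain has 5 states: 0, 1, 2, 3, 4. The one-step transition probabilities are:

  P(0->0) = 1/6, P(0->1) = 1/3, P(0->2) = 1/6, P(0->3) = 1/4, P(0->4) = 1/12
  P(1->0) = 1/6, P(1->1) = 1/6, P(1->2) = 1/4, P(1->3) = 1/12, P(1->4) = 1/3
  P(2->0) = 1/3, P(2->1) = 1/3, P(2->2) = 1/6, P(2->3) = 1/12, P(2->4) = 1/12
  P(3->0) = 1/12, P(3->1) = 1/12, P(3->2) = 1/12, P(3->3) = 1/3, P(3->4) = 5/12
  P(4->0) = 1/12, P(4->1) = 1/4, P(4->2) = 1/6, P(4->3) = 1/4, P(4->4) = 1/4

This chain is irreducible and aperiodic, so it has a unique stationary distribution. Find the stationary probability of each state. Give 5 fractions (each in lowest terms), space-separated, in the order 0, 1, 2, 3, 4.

The stationary distribution satisfies pi = pi * P, i.e.:
  pi_0 = 1/6*pi_0 + 1/6*pi_1 + 1/3*pi_2 + 1/12*pi_3 + 1/12*pi_4
  pi_1 = 1/3*pi_0 + 1/6*pi_1 + 1/3*pi_2 + 1/12*pi_3 + 1/4*pi_4
  pi_2 = 1/6*pi_0 + 1/4*pi_1 + 1/6*pi_2 + 1/12*pi_3 + 1/6*pi_4
  pi_3 = 1/4*pi_0 + 1/12*pi_1 + 1/12*pi_2 + 1/3*pi_3 + 1/4*pi_4
  pi_4 = 1/12*pi_0 + 1/3*pi_1 + 1/12*pi_2 + 5/12*pi_3 + 1/4*pi_4
with normalization: pi_0 + pi_1 + pi_2 + pi_3 + pi_4 = 1.

Using the first 4 balance equations plus normalization, the linear system A*pi = b is:
  [-5/6, 1/6, 1/3, 1/12, 1/12] . pi = 0
  [1/3, -5/6, 1/3, 1/12, 1/4] . pi = 0
  [1/6, 1/4, -5/6, 1/12, 1/6] . pi = 0
  [1/4, 1/12, 1/12, -2/3, 1/4] . pi = 0
  [1, 1, 1, 1, 1] . pi = 1

Solving yields:
  pi_0 = 1393/8853
  pi_1 = 1991/8853
  pi_2 = 1493/8853
  pi_3 = 137/681
  pi_4 = 2195/8853

Verification (pi * P):
  1393/8853*1/6 + 1991/8853*1/6 + 1493/8853*1/3 + 137/681*1/12 + 2195/8853*1/12 = 1393/8853 = pi_0  (ok)
  1393/8853*1/3 + 1991/8853*1/6 + 1493/8853*1/3 + 137/681*1/12 + 2195/8853*1/4 = 1991/8853 = pi_1  (ok)
  1393/8853*1/6 + 1991/8853*1/4 + 1493/8853*1/6 + 137/681*1/12 + 2195/8853*1/6 = 1493/8853 = pi_2  (ok)
  1393/8853*1/4 + 1991/8853*1/12 + 1493/8853*1/12 + 137/681*1/3 + 2195/8853*1/4 = 137/681 = pi_3  (ok)
  1393/8853*1/12 + 1991/8853*1/3 + 1493/8853*1/12 + 137/681*5/12 + 2195/8853*1/4 = 2195/8853 = pi_4  (ok)

Answer: 1393/8853 1991/8853 1493/8853 137/681 2195/8853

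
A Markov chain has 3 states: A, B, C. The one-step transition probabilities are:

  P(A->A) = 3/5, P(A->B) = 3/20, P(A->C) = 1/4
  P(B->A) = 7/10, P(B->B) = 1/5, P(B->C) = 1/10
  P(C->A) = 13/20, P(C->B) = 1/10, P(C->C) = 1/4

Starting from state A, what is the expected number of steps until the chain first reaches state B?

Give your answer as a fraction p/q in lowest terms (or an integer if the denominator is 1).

Answer: 80/11

Derivation:
Let h_i = expected steps to first reach B from state i.
Boundary: h_B = 0.
First-step equations for the other states:
  h_A = 1 + 3/5*h_A + 3/20*h_B + 1/4*h_C
  h_C = 1 + 13/20*h_A + 1/10*h_B + 1/4*h_C

Substituting h_B = 0 and rearranging gives the linear system (I - Q) h = 1:
  [2/5, -1/4] . (h_A, h_C) = 1
  [-13/20, 3/4] . (h_A, h_C) = 1

Solving yields:
  h_A = 80/11
  h_C = 84/11

Starting state is A, so the expected hitting time is h_A = 80/11.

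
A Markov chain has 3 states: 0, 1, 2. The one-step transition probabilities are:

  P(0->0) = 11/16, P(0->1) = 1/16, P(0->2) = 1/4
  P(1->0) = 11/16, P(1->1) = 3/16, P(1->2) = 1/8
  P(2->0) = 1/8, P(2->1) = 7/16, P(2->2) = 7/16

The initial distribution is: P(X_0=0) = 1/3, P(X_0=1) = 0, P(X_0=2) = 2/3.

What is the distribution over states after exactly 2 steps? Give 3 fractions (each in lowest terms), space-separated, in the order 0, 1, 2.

Propagating the distribution step by step (d_{t+1} = d_t * P):
d_0 = (0=1/3, 1=0, 2=2/3)
  d_1[0] = 1/3*11/16 + 0*11/16 + 2/3*1/8 = 5/16
  d_1[1] = 1/3*1/16 + 0*3/16 + 2/3*7/16 = 5/16
  d_1[2] = 1/3*1/4 + 0*1/8 + 2/3*7/16 = 3/8
d_1 = (0=5/16, 1=5/16, 2=3/8)
  d_2[0] = 5/16*11/16 + 5/16*11/16 + 3/8*1/8 = 61/128
  d_2[1] = 5/16*1/16 + 5/16*3/16 + 3/8*7/16 = 31/128
  d_2[2] = 5/16*1/4 + 5/16*1/8 + 3/8*7/16 = 9/32
d_2 = (0=61/128, 1=31/128, 2=9/32)

Answer: 61/128 31/128 9/32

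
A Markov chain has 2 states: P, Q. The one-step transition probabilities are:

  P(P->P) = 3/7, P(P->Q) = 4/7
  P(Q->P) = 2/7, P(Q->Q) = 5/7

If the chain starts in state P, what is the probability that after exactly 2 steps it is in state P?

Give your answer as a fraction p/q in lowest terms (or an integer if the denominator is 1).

Computing P^2 by repeated multiplication:
P^1 =
  P: [3/7, 4/7]
  Q: [2/7, 5/7]
P^2 =
  P: [17/49, 32/49]
  Q: [16/49, 33/49]

(P^2)[P -> P] = 17/49

Answer: 17/49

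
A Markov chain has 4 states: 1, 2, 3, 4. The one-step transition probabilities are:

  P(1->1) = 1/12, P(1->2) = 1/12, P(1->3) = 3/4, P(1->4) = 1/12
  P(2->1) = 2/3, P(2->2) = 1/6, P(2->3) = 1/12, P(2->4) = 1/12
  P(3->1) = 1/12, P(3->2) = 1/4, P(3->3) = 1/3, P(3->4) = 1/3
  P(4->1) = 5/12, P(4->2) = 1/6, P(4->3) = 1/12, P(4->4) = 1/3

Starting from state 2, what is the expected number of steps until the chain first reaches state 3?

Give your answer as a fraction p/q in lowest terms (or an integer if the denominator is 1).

Answer: 684/241

Derivation:
Let h_i = expected steps to first reach 3 from state i.
Boundary: h_3 = 0.
First-step equations for the other states:
  h_1 = 1 + 1/12*h_1 + 1/12*h_2 + 3/4*h_3 + 1/12*h_4
  h_2 = 1 + 2/3*h_1 + 1/6*h_2 + 1/12*h_3 + 1/12*h_4
  h_4 = 1 + 5/12*h_1 + 1/6*h_2 + 1/12*h_3 + 1/3*h_4

Substituting h_3 = 0 and rearranging gives the linear system (I - Q) h = 1:
  [11/12, -1/12, -1/12] . (h_1, h_2, h_4) = 1
  [-2/3, 5/6, -1/12] . (h_1, h_2, h_4) = 1
  [-5/12, -1/6, 2/3] . (h_1, h_2, h_4) = 1

Solving yields:
  h_1 = 396/241
  h_2 = 684/241
  h_4 = 780/241

Starting state is 2, so the expected hitting time is h_2 = 684/241.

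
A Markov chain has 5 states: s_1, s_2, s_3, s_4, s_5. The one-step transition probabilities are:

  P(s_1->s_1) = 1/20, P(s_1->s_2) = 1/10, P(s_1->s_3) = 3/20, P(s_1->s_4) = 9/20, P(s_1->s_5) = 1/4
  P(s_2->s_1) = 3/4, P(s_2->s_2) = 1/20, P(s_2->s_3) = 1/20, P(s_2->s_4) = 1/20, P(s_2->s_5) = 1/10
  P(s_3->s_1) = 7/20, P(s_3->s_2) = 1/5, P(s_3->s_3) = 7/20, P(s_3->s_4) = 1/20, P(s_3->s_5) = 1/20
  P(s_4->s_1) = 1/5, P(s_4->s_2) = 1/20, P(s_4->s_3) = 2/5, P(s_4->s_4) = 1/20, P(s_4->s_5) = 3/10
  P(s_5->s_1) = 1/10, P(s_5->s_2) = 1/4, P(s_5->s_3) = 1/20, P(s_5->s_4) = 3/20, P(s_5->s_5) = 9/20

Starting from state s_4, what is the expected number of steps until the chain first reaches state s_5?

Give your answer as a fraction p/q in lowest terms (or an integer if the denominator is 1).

Answer: 103980/20269

Derivation:
Let h_i = expected steps to first reach s_5 from state i.
Boundary: h_s_5 = 0.
First-step equations for the other states:
  h_s_1 = 1 + 1/20*h_s_1 + 1/10*h_s_2 + 3/20*h_s_3 + 9/20*h_s_4 + 1/4*h_s_5
  h_s_2 = 1 + 3/4*h_s_1 + 1/20*h_s_2 + 1/20*h_s_3 + 1/20*h_s_4 + 1/10*h_s_5
  h_s_3 = 1 + 7/20*h_s_1 + 1/5*h_s_2 + 7/20*h_s_3 + 1/20*h_s_4 + 1/20*h_s_5
  h_s_4 = 1 + 1/5*h_s_1 + 1/20*h_s_2 + 2/5*h_s_3 + 1/20*h_s_4 + 3/10*h_s_5

Substituting h_s_5 = 0 and rearranging gives the linear system (I - Q) h = 1:
  [19/20, -1/10, -3/20, -9/20] . (h_s_1, h_s_2, h_s_3, h_s_4) = 1
  [-3/4, 19/20, -1/20, -1/20] . (h_s_1, h_s_2, h_s_3, h_s_4) = 1
  [-7/20, -1/5, 13/20, -1/20] . (h_s_1, h_s_2, h_s_3, h_s_4) = 1
  [-1/5, -1/20, -2/5, 19/20] . (h_s_1, h_s_2, h_s_3, h_s_4) = 1

Solving yields:
  h_s_1 = 103280/20269
  h_s_2 = 115200/20269
  h_s_3 = 130240/20269
  h_s_4 = 103980/20269

Starting state is s_4, so the expected hitting time is h_s_4 = 103980/20269.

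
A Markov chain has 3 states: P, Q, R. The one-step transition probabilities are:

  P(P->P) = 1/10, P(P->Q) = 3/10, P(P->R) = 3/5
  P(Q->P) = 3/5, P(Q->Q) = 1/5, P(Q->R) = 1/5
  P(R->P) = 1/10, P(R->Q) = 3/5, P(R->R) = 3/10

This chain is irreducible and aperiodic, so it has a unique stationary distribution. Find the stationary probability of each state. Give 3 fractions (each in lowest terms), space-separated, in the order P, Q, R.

The stationary distribution satisfies pi = pi * P, i.e.:
  pi_P = 1/10*pi_P + 3/5*pi_Q + 1/10*pi_R
  pi_Q = 3/10*pi_P + 1/5*pi_Q + 3/5*pi_R
  pi_R = 3/5*pi_P + 1/5*pi_Q + 3/10*pi_R
with normalization: pi_P + pi_Q + pi_R = 1.

Using the first 2 balance equations plus normalization, the linear system A*pi = b is:
  [-9/10, 3/5, 1/10] . pi = 0
  [3/10, -4/5, 3/5] . pi = 0
  [1, 1, 1] . pi = 1

Solving yields:
  pi_P = 44/155
  pi_Q = 57/155
  pi_R = 54/155

Verification (pi * P):
  44/155*1/10 + 57/155*3/5 + 54/155*1/10 = 44/155 = pi_P  (ok)
  44/155*3/10 + 57/155*1/5 + 54/155*3/5 = 57/155 = pi_Q  (ok)
  44/155*3/5 + 57/155*1/5 + 54/155*3/10 = 54/155 = pi_R  (ok)

Answer: 44/155 57/155 54/155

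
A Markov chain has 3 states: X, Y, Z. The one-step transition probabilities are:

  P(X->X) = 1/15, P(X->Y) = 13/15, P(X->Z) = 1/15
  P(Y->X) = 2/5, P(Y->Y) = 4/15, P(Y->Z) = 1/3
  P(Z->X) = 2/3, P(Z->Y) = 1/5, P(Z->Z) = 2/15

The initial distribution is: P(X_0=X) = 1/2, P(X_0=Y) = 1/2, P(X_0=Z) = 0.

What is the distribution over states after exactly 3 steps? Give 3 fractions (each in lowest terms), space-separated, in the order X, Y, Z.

Answer: 757/2250 3217/6750 631/3375

Derivation:
Propagating the distribution step by step (d_{t+1} = d_t * P):
d_0 = (X=1/2, Y=1/2, Z=0)
  d_1[X] = 1/2*1/15 + 1/2*2/5 + 0*2/3 = 7/30
  d_1[Y] = 1/2*13/15 + 1/2*4/15 + 0*1/5 = 17/30
  d_1[Z] = 1/2*1/15 + 1/2*1/3 + 0*2/15 = 1/5
d_1 = (X=7/30, Y=17/30, Z=1/5)
  d_2[X] = 7/30*1/15 + 17/30*2/5 + 1/5*2/3 = 169/450
  d_2[Y] = 7/30*13/15 + 17/30*4/15 + 1/5*1/5 = 59/150
  d_2[Z] = 7/30*1/15 + 17/30*1/3 + 1/5*2/15 = 52/225
d_2 = (X=169/450, Y=59/150, Z=52/225)
  d_3[X] = 169/450*1/15 + 59/150*2/5 + 52/225*2/3 = 757/2250
  d_3[Y] = 169/450*13/15 + 59/150*4/15 + 52/225*1/5 = 3217/6750
  d_3[Z] = 169/450*1/15 + 59/150*1/3 + 52/225*2/15 = 631/3375
d_3 = (X=757/2250, Y=3217/6750, Z=631/3375)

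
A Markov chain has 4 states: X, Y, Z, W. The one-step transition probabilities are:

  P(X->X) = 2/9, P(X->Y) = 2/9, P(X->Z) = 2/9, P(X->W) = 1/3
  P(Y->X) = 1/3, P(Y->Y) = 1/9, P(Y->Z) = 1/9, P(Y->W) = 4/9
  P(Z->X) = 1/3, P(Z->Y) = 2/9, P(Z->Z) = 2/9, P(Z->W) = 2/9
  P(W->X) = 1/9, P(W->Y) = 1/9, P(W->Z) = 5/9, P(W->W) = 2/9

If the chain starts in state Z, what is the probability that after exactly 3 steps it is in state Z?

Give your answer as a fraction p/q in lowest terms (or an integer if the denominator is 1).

Computing P^3 by repeated multiplication:
P^1 =
  X: [2/9, 2/9, 2/9, 1/3]
  Y: [1/3, 1/9, 1/9, 4/9]
  Z: [1/3, 2/9, 2/9, 2/9]
  W: [1/9, 1/9, 5/9, 2/9]
P^2 =
  X: [19/81, 13/81, 25/81, 8/27]
  Y: [16/81, 13/81, 29/81, 23/81]
  Z: [20/81, 14/81, 22/81, 25/81]
  W: [22/81, 5/27, 23/81, 7/27]
P^3 =
  X: [176/729, 125/729, 221/729, 23/81]
  Y: [181/729, 14/81, 218/729, 68/243]
  Z: [173/729, 41/243, 223/729, 70/243]
  W: [179/729, 14/81, 70/243, 214/729]

(P^3)[Z -> Z] = 223/729

Answer: 223/729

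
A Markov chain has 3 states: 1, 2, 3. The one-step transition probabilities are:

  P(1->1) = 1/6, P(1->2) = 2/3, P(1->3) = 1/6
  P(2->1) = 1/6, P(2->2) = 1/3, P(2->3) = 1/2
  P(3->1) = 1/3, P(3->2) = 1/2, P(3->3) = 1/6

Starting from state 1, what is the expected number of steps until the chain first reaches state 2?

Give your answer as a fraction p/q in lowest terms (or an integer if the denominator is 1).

Answer: 36/23

Derivation:
Let h_i = expected steps to first reach 2 from state i.
Boundary: h_2 = 0.
First-step equations for the other states:
  h_1 = 1 + 1/6*h_1 + 2/3*h_2 + 1/6*h_3
  h_3 = 1 + 1/3*h_1 + 1/2*h_2 + 1/6*h_3

Substituting h_2 = 0 and rearranging gives the linear system (I - Q) h = 1:
  [5/6, -1/6] . (h_1, h_3) = 1
  [-1/3, 5/6] . (h_1, h_3) = 1

Solving yields:
  h_1 = 36/23
  h_3 = 42/23

Starting state is 1, so the expected hitting time is h_1 = 36/23.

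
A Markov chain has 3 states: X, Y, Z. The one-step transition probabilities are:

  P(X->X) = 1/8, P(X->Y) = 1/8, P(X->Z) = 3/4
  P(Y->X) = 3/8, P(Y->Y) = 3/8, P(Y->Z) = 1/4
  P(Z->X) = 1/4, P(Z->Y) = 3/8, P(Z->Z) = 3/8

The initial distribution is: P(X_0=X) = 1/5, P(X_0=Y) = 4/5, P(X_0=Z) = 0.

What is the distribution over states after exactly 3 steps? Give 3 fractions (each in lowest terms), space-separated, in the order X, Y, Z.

Propagating the distribution step by step (d_{t+1} = d_t * P):
d_0 = (X=1/5, Y=4/5, Z=0)
  d_1[X] = 1/5*1/8 + 4/5*3/8 + 0*1/4 = 13/40
  d_1[Y] = 1/5*1/8 + 4/5*3/8 + 0*3/8 = 13/40
  d_1[Z] = 1/5*3/4 + 4/5*1/4 + 0*3/8 = 7/20
d_1 = (X=13/40, Y=13/40, Z=7/20)
  d_2[X] = 13/40*1/8 + 13/40*3/8 + 7/20*1/4 = 1/4
  d_2[Y] = 13/40*1/8 + 13/40*3/8 + 7/20*3/8 = 47/160
  d_2[Z] = 13/40*3/4 + 13/40*1/4 + 7/20*3/8 = 73/160
d_2 = (X=1/4, Y=47/160, Z=73/160)
  d_3[X] = 1/4*1/8 + 47/160*3/8 + 73/160*1/4 = 327/1280
  d_3[Y] = 1/4*1/8 + 47/160*3/8 + 73/160*3/8 = 5/16
  d_3[Z] = 1/4*3/4 + 47/160*1/4 + 73/160*3/8 = 553/1280
d_3 = (X=327/1280, Y=5/16, Z=553/1280)

Answer: 327/1280 5/16 553/1280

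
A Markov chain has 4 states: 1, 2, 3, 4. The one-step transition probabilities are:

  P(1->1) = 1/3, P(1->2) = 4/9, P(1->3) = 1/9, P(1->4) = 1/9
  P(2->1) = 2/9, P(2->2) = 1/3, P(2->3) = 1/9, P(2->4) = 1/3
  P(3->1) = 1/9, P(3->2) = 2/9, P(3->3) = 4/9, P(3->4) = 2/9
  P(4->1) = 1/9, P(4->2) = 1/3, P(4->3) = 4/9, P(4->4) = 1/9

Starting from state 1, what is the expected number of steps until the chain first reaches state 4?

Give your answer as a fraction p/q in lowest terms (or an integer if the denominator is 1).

Answer: 90/19

Derivation:
Let h_i = expected steps to first reach 4 from state i.
Boundary: h_4 = 0.
First-step equations for the other states:
  h_1 = 1 + 1/3*h_1 + 4/9*h_2 + 1/9*h_3 + 1/9*h_4
  h_2 = 1 + 2/9*h_1 + 1/3*h_2 + 1/9*h_3 + 1/3*h_4
  h_3 = 1 + 1/9*h_1 + 2/9*h_2 + 4/9*h_3 + 2/9*h_4

Substituting h_4 = 0 and rearranging gives the linear system (I - Q) h = 1:
  [2/3, -4/9, -1/9] . (h_1, h_2, h_3) = 1
  [-2/9, 2/3, -1/9] . (h_1, h_2, h_3) = 1
  [-1/9, -2/9, 5/9] . (h_1, h_2, h_3) = 1

Solving yields:
  h_1 = 90/19
  h_2 = 72/19
  h_3 = 81/19

Starting state is 1, so the expected hitting time is h_1 = 90/19.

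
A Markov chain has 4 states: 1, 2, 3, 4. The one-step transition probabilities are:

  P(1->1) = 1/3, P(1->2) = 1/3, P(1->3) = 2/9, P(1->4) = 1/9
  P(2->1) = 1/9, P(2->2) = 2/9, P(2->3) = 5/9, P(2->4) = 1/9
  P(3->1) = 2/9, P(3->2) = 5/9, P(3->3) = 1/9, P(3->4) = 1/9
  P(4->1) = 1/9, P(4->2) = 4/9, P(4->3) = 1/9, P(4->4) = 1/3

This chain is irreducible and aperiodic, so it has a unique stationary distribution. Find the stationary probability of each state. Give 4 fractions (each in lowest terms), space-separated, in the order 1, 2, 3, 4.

Answer: 61/329 123/329 14/47 1/7

Derivation:
The stationary distribution satisfies pi = pi * P, i.e.:
  pi_1 = 1/3*pi_1 + 1/9*pi_2 + 2/9*pi_3 + 1/9*pi_4
  pi_2 = 1/3*pi_1 + 2/9*pi_2 + 5/9*pi_3 + 4/9*pi_4
  pi_3 = 2/9*pi_1 + 5/9*pi_2 + 1/9*pi_3 + 1/9*pi_4
  pi_4 = 1/9*pi_1 + 1/9*pi_2 + 1/9*pi_3 + 1/3*pi_4
with normalization: pi_1 + pi_2 + pi_3 + pi_4 = 1.

Using the first 3 balance equations plus normalization, the linear system A*pi = b is:
  [-2/3, 1/9, 2/9, 1/9] . pi = 0
  [1/3, -7/9, 5/9, 4/9] . pi = 0
  [2/9, 5/9, -8/9, 1/9] . pi = 0
  [1, 1, 1, 1] . pi = 1

Solving yields:
  pi_1 = 61/329
  pi_2 = 123/329
  pi_3 = 14/47
  pi_4 = 1/7

Verification (pi * P):
  61/329*1/3 + 123/329*1/9 + 14/47*2/9 + 1/7*1/9 = 61/329 = pi_1  (ok)
  61/329*1/3 + 123/329*2/9 + 14/47*5/9 + 1/7*4/9 = 123/329 = pi_2  (ok)
  61/329*2/9 + 123/329*5/9 + 14/47*1/9 + 1/7*1/9 = 14/47 = pi_3  (ok)
  61/329*1/9 + 123/329*1/9 + 14/47*1/9 + 1/7*1/3 = 1/7 = pi_4  (ok)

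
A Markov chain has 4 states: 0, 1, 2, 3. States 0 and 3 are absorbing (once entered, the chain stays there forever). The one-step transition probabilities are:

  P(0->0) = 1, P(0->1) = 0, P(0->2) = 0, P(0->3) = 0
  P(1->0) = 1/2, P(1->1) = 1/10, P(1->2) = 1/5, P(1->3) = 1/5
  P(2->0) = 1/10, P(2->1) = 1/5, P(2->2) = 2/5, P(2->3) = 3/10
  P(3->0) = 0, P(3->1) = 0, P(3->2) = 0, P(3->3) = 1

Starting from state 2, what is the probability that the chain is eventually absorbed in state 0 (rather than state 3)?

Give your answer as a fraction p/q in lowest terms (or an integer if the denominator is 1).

Answer: 19/50

Derivation:
Let a_i = P(absorbed in 0 | start in state i).
Boundary conditions: a_0 = 1, a_3 = 0.
For each transient state i, a_i = sum_j P(i->j) * a_j:
  a_1 = 1/2*a_0 + 1/10*a_1 + 1/5*a_2 + 1/5*a_3
  a_2 = 1/10*a_0 + 1/5*a_1 + 2/5*a_2 + 3/10*a_3

Substituting a_0 = 1 and a_3 = 0, rearrange to (I - Q) a = r where r[i] = P(i -> 0):
  [9/10, -1/5] . (a_1, a_2) = 1/2
  [-1/5, 3/5] . (a_1, a_2) = 1/10

Solving yields:
  a_1 = 16/25
  a_2 = 19/50

Starting state is 2, so the absorption probability is a_2 = 19/50.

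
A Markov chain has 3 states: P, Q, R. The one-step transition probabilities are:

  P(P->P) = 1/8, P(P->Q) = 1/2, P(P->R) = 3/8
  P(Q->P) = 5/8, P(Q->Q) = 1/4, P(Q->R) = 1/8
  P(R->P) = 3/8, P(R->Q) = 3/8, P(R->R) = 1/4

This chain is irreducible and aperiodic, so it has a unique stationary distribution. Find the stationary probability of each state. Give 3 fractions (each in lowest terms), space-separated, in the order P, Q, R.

Answer: 3/8 3/8 1/4

Derivation:
The stationary distribution satisfies pi = pi * P, i.e.:
  pi_P = 1/8*pi_P + 5/8*pi_Q + 3/8*pi_R
  pi_Q = 1/2*pi_P + 1/4*pi_Q + 3/8*pi_R
  pi_R = 3/8*pi_P + 1/8*pi_Q + 1/4*pi_R
with normalization: pi_P + pi_Q + pi_R = 1.

Using the first 2 balance equations plus normalization, the linear system A*pi = b is:
  [-7/8, 5/8, 3/8] . pi = 0
  [1/2, -3/4, 3/8] . pi = 0
  [1, 1, 1] . pi = 1

Solving yields:
  pi_P = 3/8
  pi_Q = 3/8
  pi_R = 1/4

Verification (pi * P):
  3/8*1/8 + 3/8*5/8 + 1/4*3/8 = 3/8 = pi_P  (ok)
  3/8*1/2 + 3/8*1/4 + 1/4*3/8 = 3/8 = pi_Q  (ok)
  3/8*3/8 + 3/8*1/8 + 1/4*1/4 = 1/4 = pi_R  (ok)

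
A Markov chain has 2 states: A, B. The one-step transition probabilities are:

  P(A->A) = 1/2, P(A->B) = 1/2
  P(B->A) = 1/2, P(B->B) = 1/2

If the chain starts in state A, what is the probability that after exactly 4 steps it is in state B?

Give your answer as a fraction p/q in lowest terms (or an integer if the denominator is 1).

Computing P^4 by repeated multiplication:
P^1 =
  A: [1/2, 1/2]
  B: [1/2, 1/2]
P^2 =
  A: [1/2, 1/2]
  B: [1/2, 1/2]
P^3 =
  A: [1/2, 1/2]
  B: [1/2, 1/2]
P^4 =
  A: [1/2, 1/2]
  B: [1/2, 1/2]

(P^4)[A -> B] = 1/2

Answer: 1/2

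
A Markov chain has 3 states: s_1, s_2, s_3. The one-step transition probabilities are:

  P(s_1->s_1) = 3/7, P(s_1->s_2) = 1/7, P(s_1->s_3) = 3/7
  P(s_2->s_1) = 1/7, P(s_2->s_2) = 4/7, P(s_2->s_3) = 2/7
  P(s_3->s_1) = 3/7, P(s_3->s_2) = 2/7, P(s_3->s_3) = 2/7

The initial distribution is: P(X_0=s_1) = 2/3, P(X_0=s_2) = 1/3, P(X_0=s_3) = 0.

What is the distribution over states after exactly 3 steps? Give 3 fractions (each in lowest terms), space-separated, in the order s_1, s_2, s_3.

Propagating the distribution step by step (d_{t+1} = d_t * P):
d_0 = (s_1=2/3, s_2=1/3, s_3=0)
  d_1[s_1] = 2/3*3/7 + 1/3*1/7 + 0*3/7 = 1/3
  d_1[s_2] = 2/3*1/7 + 1/3*4/7 + 0*2/7 = 2/7
  d_1[s_3] = 2/3*3/7 + 1/3*2/7 + 0*2/7 = 8/21
d_1 = (s_1=1/3, s_2=2/7, s_3=8/21)
  d_2[s_1] = 1/3*3/7 + 2/7*1/7 + 8/21*3/7 = 17/49
  d_2[s_2] = 1/3*1/7 + 2/7*4/7 + 8/21*2/7 = 47/147
  d_2[s_3] = 1/3*3/7 + 2/7*2/7 + 8/21*2/7 = 1/3
d_2 = (s_1=17/49, s_2=47/147, s_3=1/3)
  d_3[s_1] = 17/49*3/7 + 47/147*1/7 + 1/3*3/7 = 347/1029
  d_3[s_2] = 17/49*1/7 + 47/147*4/7 + 1/3*2/7 = 337/1029
  d_3[s_3] = 17/49*3/7 + 47/147*2/7 + 1/3*2/7 = 115/343
d_3 = (s_1=347/1029, s_2=337/1029, s_3=115/343)

Answer: 347/1029 337/1029 115/343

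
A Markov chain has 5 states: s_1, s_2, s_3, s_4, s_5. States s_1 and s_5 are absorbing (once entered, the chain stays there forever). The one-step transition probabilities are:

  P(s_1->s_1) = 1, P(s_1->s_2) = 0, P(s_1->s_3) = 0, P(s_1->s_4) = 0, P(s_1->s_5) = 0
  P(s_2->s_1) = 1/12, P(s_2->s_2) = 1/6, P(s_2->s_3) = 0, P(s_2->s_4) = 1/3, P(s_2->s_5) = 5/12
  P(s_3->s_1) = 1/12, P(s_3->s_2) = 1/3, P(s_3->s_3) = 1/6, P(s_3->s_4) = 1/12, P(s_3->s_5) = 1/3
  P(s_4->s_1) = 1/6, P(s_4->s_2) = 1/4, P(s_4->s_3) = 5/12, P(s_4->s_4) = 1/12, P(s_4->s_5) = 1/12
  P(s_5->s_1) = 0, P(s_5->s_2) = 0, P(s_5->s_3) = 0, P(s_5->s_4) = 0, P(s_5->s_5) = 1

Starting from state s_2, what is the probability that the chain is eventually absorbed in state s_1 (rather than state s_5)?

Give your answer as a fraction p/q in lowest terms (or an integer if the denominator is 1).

Let a_i = P(absorbed in s_1 | start in state i).
Boundary conditions: a_s_1 = 1, a_s_5 = 0.
For each transient state i, a_i = sum_j P(i->j) * a_j:
  a_s_2 = 1/12*a_s_1 + 1/6*a_s_2 + 0*a_s_3 + 1/3*a_s_4 + 5/12*a_s_5
  a_s_3 = 1/12*a_s_1 + 1/3*a_s_2 + 1/6*a_s_3 + 1/12*a_s_4 + 1/3*a_s_5
  a_s_4 = 1/6*a_s_1 + 1/4*a_s_2 + 5/12*a_s_3 + 1/12*a_s_4 + 1/12*a_s_5

Substituting a_s_1 = 1 and a_s_5 = 0, rearrange to (I - Q) a = r where r[i] = P(i -> s_1):
  [5/6, 0, -1/3] . (a_s_2, a_s_3, a_s_4) = 1/12
  [-1/3, 5/6, -1/12] . (a_s_2, a_s_3, a_s_4) = 1/12
  [-1/4, -5/12, 11/12] . (a_s_2, a_s_3, a_s_4) = 1/6

Solving yields:
  a_s_2 = 41/170
  a_s_3 = 197/850
  a_s_4 = 6/17

Starting state is s_2, so the absorption probability is a_s_2 = 41/170.

Answer: 41/170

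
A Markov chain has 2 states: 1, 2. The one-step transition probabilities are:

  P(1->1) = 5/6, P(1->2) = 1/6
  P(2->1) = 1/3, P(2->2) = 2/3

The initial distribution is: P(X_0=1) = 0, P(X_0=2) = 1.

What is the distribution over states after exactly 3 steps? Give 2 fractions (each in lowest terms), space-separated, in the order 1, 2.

Propagating the distribution step by step (d_{t+1} = d_t * P):
d_0 = (1=0, 2=1)
  d_1[1] = 0*5/6 + 1*1/3 = 1/3
  d_1[2] = 0*1/6 + 1*2/3 = 2/3
d_1 = (1=1/3, 2=2/3)
  d_2[1] = 1/3*5/6 + 2/3*1/3 = 1/2
  d_2[2] = 1/3*1/6 + 2/3*2/3 = 1/2
d_2 = (1=1/2, 2=1/2)
  d_3[1] = 1/2*5/6 + 1/2*1/3 = 7/12
  d_3[2] = 1/2*1/6 + 1/2*2/3 = 5/12
d_3 = (1=7/12, 2=5/12)

Answer: 7/12 5/12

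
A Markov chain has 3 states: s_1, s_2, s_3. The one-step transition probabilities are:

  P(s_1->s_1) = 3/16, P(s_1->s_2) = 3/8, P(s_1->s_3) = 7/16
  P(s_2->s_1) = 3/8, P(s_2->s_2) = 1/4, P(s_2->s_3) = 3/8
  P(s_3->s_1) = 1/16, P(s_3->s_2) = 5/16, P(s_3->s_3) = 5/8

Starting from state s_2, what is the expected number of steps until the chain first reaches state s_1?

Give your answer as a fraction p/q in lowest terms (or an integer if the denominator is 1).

Let h_i = expected steps to first reach s_1 from state i.
Boundary: h_s_1 = 0.
First-step equations for the other states:
  h_s_2 = 1 + 3/8*h_s_1 + 1/4*h_s_2 + 3/8*h_s_3
  h_s_3 = 1 + 1/16*h_s_1 + 5/16*h_s_2 + 5/8*h_s_3

Substituting h_s_1 = 0 and rearranging gives the linear system (I - Q) h = 1:
  [3/4, -3/8] . (h_s_2, h_s_3) = 1
  [-5/16, 3/8] . (h_s_2, h_s_3) = 1

Solving yields:
  h_s_2 = 32/7
  h_s_3 = 136/21

Starting state is s_2, so the expected hitting time is h_s_2 = 32/7.

Answer: 32/7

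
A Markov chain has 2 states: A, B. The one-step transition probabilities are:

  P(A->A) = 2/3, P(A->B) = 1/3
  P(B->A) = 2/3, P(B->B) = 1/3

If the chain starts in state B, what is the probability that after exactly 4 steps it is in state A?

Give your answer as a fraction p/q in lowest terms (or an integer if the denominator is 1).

Answer: 2/3

Derivation:
Computing P^4 by repeated multiplication:
P^1 =
  A: [2/3, 1/3]
  B: [2/3, 1/3]
P^2 =
  A: [2/3, 1/3]
  B: [2/3, 1/3]
P^3 =
  A: [2/3, 1/3]
  B: [2/3, 1/3]
P^4 =
  A: [2/3, 1/3]
  B: [2/3, 1/3]

(P^4)[B -> A] = 2/3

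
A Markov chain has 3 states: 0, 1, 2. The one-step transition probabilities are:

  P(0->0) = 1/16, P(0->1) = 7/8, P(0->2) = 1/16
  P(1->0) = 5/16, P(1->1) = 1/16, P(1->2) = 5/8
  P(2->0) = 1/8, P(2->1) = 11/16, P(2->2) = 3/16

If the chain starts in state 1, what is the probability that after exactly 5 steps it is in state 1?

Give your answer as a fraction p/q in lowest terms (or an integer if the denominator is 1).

Computing P^5 by repeated multiplication:
P^1 =
  0: [1/16, 7/8, 1/16]
  1: [5/16, 1/16, 5/8]
  2: [1/8, 11/16, 3/16]
P^2 =
  0: [73/256, 39/256, 9/16]
  1: [15/128, 181/256, 45/256]
  2: [63/256, 9/32, 121/256]
P^3 =
  0: [139/1024, 2645/4096, 895/4096]
  1: [1025/4096, 137/512, 1975/4096]
  2: [665/4096, 2285/4096, 573/2048]
P^4 =
  0: [15571/65536, 10137/32768, 29691/65536]
  1: [10455/65536, 37171/65536, 8955/32768]
  2: [7191/32768, 24201/65536, 26953/65536]
P^5 =
  0: [176323/1048576, 564869/1048576, 38423/131072]
  1: [116065/524288, 380551/1048576, 435895/1048576]
  2: [189293/1048576, 32627/65536, 337251/1048576]

(P^5)[1 -> 1] = 380551/1048576

Answer: 380551/1048576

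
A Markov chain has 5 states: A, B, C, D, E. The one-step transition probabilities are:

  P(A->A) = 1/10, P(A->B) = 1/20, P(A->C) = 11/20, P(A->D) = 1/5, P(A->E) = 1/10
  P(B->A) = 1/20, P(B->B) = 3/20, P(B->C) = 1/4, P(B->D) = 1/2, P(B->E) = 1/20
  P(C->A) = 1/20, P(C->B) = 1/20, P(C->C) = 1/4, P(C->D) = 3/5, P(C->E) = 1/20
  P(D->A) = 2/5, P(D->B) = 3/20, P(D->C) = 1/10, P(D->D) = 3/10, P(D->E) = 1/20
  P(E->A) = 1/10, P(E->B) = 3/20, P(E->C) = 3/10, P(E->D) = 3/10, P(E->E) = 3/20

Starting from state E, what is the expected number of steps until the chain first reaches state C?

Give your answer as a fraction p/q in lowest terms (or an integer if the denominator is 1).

Answer: 20620/5739

Derivation:
Let h_i = expected steps to first reach C from state i.
Boundary: h_C = 0.
First-step equations for the other states:
  h_A = 1 + 1/10*h_A + 1/20*h_B + 11/20*h_C + 1/5*h_D + 1/10*h_E
  h_B = 1 + 1/20*h_A + 3/20*h_B + 1/4*h_C + 1/2*h_D + 1/20*h_E
  h_D = 1 + 2/5*h_A + 3/20*h_B + 1/10*h_C + 3/10*h_D + 1/20*h_E
  h_E = 1 + 1/10*h_A + 3/20*h_B + 3/10*h_C + 3/10*h_D + 3/20*h_E

Substituting h_C = 0 and rearranging gives the linear system (I - Q) h = 1:
  [9/10, -1/20, -1/5, -1/10] . (h_A, h_B, h_D, h_E) = 1
  [-1/20, 17/20, -1/2, -1/20] . (h_A, h_B, h_D, h_E) = 1
  [-2/5, -3/20, 7/10, -1/20] . (h_A, h_B, h_D, h_E) = 1
  [-1/10, -3/20, -3/10, 17/20] . (h_A, h_B, h_D, h_E) = 1

Solving yields:
  h_A = 15040/5739
  h_B = 22420/5739
  h_D = 7690/1913
  h_E = 20620/5739

Starting state is E, so the expected hitting time is h_E = 20620/5739.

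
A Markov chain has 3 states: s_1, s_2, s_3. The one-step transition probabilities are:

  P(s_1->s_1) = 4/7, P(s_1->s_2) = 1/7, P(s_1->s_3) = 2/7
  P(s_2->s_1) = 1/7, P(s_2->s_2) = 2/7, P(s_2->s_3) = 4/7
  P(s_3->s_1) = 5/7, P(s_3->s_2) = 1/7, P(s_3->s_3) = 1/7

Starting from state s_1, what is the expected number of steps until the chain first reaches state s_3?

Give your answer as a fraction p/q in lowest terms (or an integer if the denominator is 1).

Let h_i = expected steps to first reach s_3 from state i.
Boundary: h_s_3 = 0.
First-step equations for the other states:
  h_s_1 = 1 + 4/7*h_s_1 + 1/7*h_s_2 + 2/7*h_s_3
  h_s_2 = 1 + 1/7*h_s_1 + 2/7*h_s_2 + 4/7*h_s_3

Substituting h_s_3 = 0 and rearranging gives the linear system (I - Q) h = 1:
  [3/7, -1/7] . (h_s_1, h_s_2) = 1
  [-1/7, 5/7] . (h_s_1, h_s_2) = 1

Solving yields:
  h_s_1 = 3
  h_s_2 = 2

Starting state is s_1, so the expected hitting time is h_s_1 = 3.

Answer: 3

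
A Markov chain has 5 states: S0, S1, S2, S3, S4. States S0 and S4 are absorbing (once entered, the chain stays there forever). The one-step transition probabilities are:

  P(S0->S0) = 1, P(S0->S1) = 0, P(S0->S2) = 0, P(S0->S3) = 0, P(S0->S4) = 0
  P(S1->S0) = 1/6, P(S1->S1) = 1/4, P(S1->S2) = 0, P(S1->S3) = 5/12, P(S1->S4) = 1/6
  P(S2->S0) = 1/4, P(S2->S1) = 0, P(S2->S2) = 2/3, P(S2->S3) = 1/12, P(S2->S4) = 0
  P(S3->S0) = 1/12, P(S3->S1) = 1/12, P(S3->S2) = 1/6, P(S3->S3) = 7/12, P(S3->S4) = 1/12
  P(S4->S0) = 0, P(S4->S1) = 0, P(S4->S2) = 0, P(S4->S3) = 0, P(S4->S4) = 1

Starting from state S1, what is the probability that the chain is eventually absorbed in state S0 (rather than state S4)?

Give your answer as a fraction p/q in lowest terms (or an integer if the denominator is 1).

Let a_i = P(absorbed in S0 | start in state i).
Boundary conditions: a_S0 = 1, a_S4 = 0.
For each transient state i, a_i = sum_j P(i->j) * a_j:
  a_S1 = 1/6*a_S0 + 1/4*a_S1 + 0*a_S2 + 5/12*a_S3 + 1/6*a_S4
  a_S2 = 1/4*a_S0 + 0*a_S1 + 2/3*a_S2 + 1/12*a_S3 + 0*a_S4
  a_S3 = 1/12*a_S0 + 1/12*a_S1 + 1/6*a_S2 + 7/12*a_S3 + 1/12*a_S4

Substituting a_S0 = 1 and a_S4 = 0, rearrange to (I - Q) a = r where r[i] = P(i -> S0):
  [3/4, 0, -5/12] . (a_S1, a_S2, a_S3) = 1/6
  [0, 1/3, -1/12] . (a_S1, a_S2, a_S3) = 1/4
  [-1/12, -1/6, 5/12] . (a_S1, a_S2, a_S3) = 1/12

Solving yields:
  a_S1 = 43/71
  a_S2 = 131/142
  a_S3 = 49/71

Starting state is S1, so the absorption probability is a_S1 = 43/71.

Answer: 43/71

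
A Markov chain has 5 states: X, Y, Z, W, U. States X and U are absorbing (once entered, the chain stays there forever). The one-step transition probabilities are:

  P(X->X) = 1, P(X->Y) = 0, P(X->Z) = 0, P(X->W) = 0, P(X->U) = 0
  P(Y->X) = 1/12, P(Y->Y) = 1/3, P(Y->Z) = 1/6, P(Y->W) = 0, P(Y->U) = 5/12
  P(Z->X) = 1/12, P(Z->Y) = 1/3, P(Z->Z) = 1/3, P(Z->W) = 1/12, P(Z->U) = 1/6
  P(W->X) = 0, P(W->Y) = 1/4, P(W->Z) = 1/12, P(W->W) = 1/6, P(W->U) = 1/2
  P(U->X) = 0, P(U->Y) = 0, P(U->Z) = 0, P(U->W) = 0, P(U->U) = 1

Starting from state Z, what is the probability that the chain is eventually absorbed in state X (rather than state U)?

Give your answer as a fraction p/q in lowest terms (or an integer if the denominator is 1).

Answer: 41/182

Derivation:
Let a_i = P(absorbed in X | start in state i).
Boundary conditions: a_X = 1, a_U = 0.
For each transient state i, a_i = sum_j P(i->j) * a_j:
  a_Y = 1/12*a_X + 1/3*a_Y + 1/6*a_Z + 0*a_W + 5/12*a_U
  a_Z = 1/12*a_X + 1/3*a_Y + 1/3*a_Z + 1/12*a_W + 1/6*a_U
  a_W = 0*a_X + 1/4*a_Y + 1/12*a_Z + 1/6*a_W + 1/2*a_U

Substituting a_X = 1 and a_U = 0, rearrange to (I - Q) a = r where r[i] = P(i -> X):
  [2/3, -1/6, 0] . (a_Y, a_Z, a_W) = 1/12
  [-1/3, 2/3, -1/12] . (a_Y, a_Z, a_W) = 1/12
  [-1/4, -1/12, 5/6] . (a_Y, a_Z, a_W) = 0

Solving yields:
  a_Y = 33/182
  a_Z = 41/182
  a_W = 1/13

Starting state is Z, so the absorption probability is a_Z = 41/182.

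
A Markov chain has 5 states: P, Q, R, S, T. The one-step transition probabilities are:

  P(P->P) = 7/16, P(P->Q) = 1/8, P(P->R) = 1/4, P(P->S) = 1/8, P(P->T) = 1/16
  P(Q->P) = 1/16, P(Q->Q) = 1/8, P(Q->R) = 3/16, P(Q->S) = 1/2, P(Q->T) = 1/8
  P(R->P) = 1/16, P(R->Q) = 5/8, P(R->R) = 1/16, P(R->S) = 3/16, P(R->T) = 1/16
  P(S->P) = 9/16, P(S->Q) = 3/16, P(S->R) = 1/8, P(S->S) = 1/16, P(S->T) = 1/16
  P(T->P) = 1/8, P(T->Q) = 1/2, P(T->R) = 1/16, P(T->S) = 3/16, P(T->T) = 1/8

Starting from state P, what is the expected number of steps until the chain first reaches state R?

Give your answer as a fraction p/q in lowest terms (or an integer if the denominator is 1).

Let h_i = expected steps to first reach R from state i.
Boundary: h_R = 0.
First-step equations for the other states:
  h_P = 1 + 7/16*h_P + 1/8*h_Q + 1/4*h_R + 1/8*h_S + 1/16*h_T
  h_Q = 1 + 1/16*h_P + 1/8*h_Q + 3/16*h_R + 1/2*h_S + 1/8*h_T
  h_S = 1 + 9/16*h_P + 3/16*h_Q + 1/8*h_R + 1/16*h_S + 1/16*h_T
  h_T = 1 + 1/8*h_P + 1/2*h_Q + 1/16*h_R + 3/16*h_S + 1/8*h_T

Substituting h_R = 0 and rearranging gives the linear system (I - Q) h = 1:
  [9/16, -1/8, -1/8, -1/16] . (h_P, h_Q, h_S, h_T) = 1
  [-1/16, 7/8, -1/2, -1/8] . (h_P, h_Q, h_S, h_T) = 1
  [-9/16, -3/16, 15/16, -1/16] . (h_P, h_Q, h_S, h_T) = 1
  [-1/8, -1/2, -3/16, 7/8] . (h_P, h_Q, h_S, h_T) = 1

Solving yields:
  h_P = 62192/12595
  h_Q = 14000/2519
  h_S = 69968/12595
  h_T = 78272/12595

Starting state is P, so the expected hitting time is h_P = 62192/12595.

Answer: 62192/12595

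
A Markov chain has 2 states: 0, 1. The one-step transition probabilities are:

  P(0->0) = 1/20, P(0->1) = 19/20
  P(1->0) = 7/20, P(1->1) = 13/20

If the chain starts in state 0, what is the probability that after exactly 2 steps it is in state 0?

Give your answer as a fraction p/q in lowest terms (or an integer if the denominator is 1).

Answer: 67/200

Derivation:
Computing P^2 by repeated multiplication:
P^1 =
  0: [1/20, 19/20]
  1: [7/20, 13/20]
P^2 =
  0: [67/200, 133/200]
  1: [49/200, 151/200]

(P^2)[0 -> 0] = 67/200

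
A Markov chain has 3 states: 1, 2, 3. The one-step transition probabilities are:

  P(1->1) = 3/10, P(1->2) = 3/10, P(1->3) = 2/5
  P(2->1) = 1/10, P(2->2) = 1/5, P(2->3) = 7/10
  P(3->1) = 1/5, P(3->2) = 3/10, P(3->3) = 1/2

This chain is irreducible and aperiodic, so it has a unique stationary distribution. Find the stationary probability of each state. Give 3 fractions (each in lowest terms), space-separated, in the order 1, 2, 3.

Answer: 19/99 3/11 53/99

Derivation:
The stationary distribution satisfies pi = pi * P, i.e.:
  pi_1 = 3/10*pi_1 + 1/10*pi_2 + 1/5*pi_3
  pi_2 = 3/10*pi_1 + 1/5*pi_2 + 3/10*pi_3
  pi_3 = 2/5*pi_1 + 7/10*pi_2 + 1/2*pi_3
with normalization: pi_1 + pi_2 + pi_3 = 1.

Using the first 2 balance equations plus normalization, the linear system A*pi = b is:
  [-7/10, 1/10, 1/5] . pi = 0
  [3/10, -4/5, 3/10] . pi = 0
  [1, 1, 1] . pi = 1

Solving yields:
  pi_1 = 19/99
  pi_2 = 3/11
  pi_3 = 53/99

Verification (pi * P):
  19/99*3/10 + 3/11*1/10 + 53/99*1/5 = 19/99 = pi_1  (ok)
  19/99*3/10 + 3/11*1/5 + 53/99*3/10 = 3/11 = pi_2  (ok)
  19/99*2/5 + 3/11*7/10 + 53/99*1/2 = 53/99 = pi_3  (ok)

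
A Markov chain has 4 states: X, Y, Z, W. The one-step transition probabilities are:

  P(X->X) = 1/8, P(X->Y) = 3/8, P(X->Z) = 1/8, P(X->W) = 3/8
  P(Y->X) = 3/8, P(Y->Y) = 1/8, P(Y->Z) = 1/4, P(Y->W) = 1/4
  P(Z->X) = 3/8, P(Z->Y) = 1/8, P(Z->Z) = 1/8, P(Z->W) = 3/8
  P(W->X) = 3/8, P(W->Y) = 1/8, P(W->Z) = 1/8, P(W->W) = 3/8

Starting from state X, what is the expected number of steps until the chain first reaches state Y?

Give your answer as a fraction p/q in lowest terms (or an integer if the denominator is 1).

Answer: 4

Derivation:
Let h_i = expected steps to first reach Y from state i.
Boundary: h_Y = 0.
First-step equations for the other states:
  h_X = 1 + 1/8*h_X + 3/8*h_Y + 1/8*h_Z + 3/8*h_W
  h_Z = 1 + 3/8*h_X + 1/8*h_Y + 1/8*h_Z + 3/8*h_W
  h_W = 1 + 3/8*h_X + 1/8*h_Y + 1/8*h_Z + 3/8*h_W

Substituting h_Y = 0 and rearranging gives the linear system (I - Q) h = 1:
  [7/8, -1/8, -3/8] . (h_X, h_Z, h_W) = 1
  [-3/8, 7/8, -3/8] . (h_X, h_Z, h_W) = 1
  [-3/8, -1/8, 5/8] . (h_X, h_Z, h_W) = 1

Solving yields:
  h_X = 4
  h_Z = 5
  h_W = 5

Starting state is X, so the expected hitting time is h_X = 4.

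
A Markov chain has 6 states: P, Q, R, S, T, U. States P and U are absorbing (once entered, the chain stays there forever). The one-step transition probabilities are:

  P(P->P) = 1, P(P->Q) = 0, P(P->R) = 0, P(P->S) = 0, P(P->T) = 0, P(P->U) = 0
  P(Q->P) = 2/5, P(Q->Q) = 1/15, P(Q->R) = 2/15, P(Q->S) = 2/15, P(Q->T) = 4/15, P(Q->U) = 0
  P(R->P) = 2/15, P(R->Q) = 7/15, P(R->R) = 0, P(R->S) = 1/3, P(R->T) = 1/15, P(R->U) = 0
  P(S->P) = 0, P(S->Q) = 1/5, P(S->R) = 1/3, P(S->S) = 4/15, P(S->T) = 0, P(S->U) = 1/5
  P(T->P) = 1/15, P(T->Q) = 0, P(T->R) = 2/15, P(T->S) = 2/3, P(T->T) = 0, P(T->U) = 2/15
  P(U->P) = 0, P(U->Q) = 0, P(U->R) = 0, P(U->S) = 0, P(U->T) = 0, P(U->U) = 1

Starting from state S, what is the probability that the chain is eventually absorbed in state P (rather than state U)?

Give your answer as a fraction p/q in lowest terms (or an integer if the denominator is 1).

Let a_i = P(absorbed in P | start in state i).
Boundary conditions: a_P = 1, a_U = 0.
For each transient state i, a_i = sum_j P(i->j) * a_j:
  a_Q = 2/5*a_P + 1/15*a_Q + 2/15*a_R + 2/15*a_S + 4/15*a_T + 0*a_U
  a_R = 2/15*a_P + 7/15*a_Q + 0*a_R + 1/3*a_S + 1/15*a_T + 0*a_U
  a_S = 0*a_P + 1/5*a_Q + 1/3*a_R + 4/15*a_S + 0*a_T + 1/5*a_U
  a_T = 1/15*a_P + 0*a_Q + 2/15*a_R + 2/3*a_S + 0*a_T + 2/15*a_U

Substituting a_P = 1 and a_U = 0, rearrange to (I - Q) a = r where r[i] = P(i -> P):
  [14/15, -2/15, -2/15, -4/15] . (a_Q, a_R, a_S, a_T) = 2/5
  [-7/15, 1, -1/3, -1/15] . (a_Q, a_R, a_S, a_T) = 2/15
  [-1/5, -1/3, 11/15, 0] . (a_Q, a_R, a_S, a_T) = 0
  [0, -2/15, -2/3, 1] . (a_Q, a_R, a_S, a_T) = 1/15

Solving yields:
  a_Q = 1787/2406
  a_R = 549/802
  a_S = 206/401
  a_T = 602/1203

Starting state is S, so the absorption probability is a_S = 206/401.

Answer: 206/401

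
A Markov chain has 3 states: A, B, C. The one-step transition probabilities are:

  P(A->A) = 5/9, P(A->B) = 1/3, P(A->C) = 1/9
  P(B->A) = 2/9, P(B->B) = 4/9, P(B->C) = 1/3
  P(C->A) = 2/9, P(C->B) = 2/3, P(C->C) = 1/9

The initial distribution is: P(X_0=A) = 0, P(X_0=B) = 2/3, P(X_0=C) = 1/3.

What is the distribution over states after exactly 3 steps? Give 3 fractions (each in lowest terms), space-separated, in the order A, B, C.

Propagating the distribution step by step (d_{t+1} = d_t * P):
d_0 = (A=0, B=2/3, C=1/3)
  d_1[A] = 0*5/9 + 2/3*2/9 + 1/3*2/9 = 2/9
  d_1[B] = 0*1/3 + 2/3*4/9 + 1/3*2/3 = 14/27
  d_1[C] = 0*1/9 + 2/3*1/3 + 1/3*1/9 = 7/27
d_1 = (A=2/9, B=14/27, C=7/27)
  d_2[A] = 2/9*5/9 + 14/27*2/9 + 7/27*2/9 = 8/27
  d_2[B] = 2/9*1/3 + 14/27*4/9 + 7/27*2/3 = 116/243
  d_2[C] = 2/9*1/9 + 14/27*1/3 + 7/27*1/9 = 55/243
d_2 = (A=8/27, B=116/243, C=55/243)
  d_3[A] = 8/27*5/9 + 116/243*2/9 + 55/243*2/9 = 26/81
  d_3[B] = 8/27*1/3 + 116/243*4/9 + 55/243*2/3 = 1010/2187
  d_3[C] = 8/27*1/9 + 116/243*1/3 + 55/243*1/9 = 475/2187
d_3 = (A=26/81, B=1010/2187, C=475/2187)

Answer: 26/81 1010/2187 475/2187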